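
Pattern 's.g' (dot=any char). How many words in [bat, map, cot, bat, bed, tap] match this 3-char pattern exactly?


Pattern 's.g' means: starts with 's', any single char, ends with 'g'.
Checking each word (must be exactly 3 chars):
  'bat' (len=3): no
  'map' (len=3): no
  'cot' (len=3): no
  'bat' (len=3): no
  'bed' (len=3): no
  'tap' (len=3): no
Matching words: []
Total: 0

0


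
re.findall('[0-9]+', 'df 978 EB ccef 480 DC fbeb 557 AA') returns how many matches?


Pattern '[0-9]+' finds one or more digits.
Text: 'df 978 EB ccef 480 DC fbeb 557 AA'
Scanning for matches:
  Match 1: '978'
  Match 2: '480'
  Match 3: '557'
Total matches: 3

3


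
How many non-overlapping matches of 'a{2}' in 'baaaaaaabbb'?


Pattern 'a{2}' matches exactly 2 consecutive a's (greedy, non-overlapping).
String: 'baaaaaaabbb'
Scanning for runs of a's:
  Run at pos 1: 'aaaaaaa' (length 7) -> 3 match(es)
Matches found: ['aa', 'aa', 'aa']
Total: 3

3


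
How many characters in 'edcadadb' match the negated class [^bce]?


Negated class [^bce] matches any char NOT in {b, c, e}
Scanning 'edcadadb':
  pos 0: 'e' -> no (excluded)
  pos 1: 'd' -> MATCH
  pos 2: 'c' -> no (excluded)
  pos 3: 'a' -> MATCH
  pos 4: 'd' -> MATCH
  pos 5: 'a' -> MATCH
  pos 6: 'd' -> MATCH
  pos 7: 'b' -> no (excluded)
Total matches: 5

5


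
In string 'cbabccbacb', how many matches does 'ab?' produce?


Pattern 'ab?' matches 'a' optionally followed by 'b'.
String: 'cbabccbacb'
Scanning left to right for 'a' then checking next char:
  Match 1: 'ab' (a followed by b)
  Match 2: 'a' (a not followed by b)
Total matches: 2

2


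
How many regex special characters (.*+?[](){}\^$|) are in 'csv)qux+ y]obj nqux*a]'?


Regex special characters are: . * + ? [ ] ( ) { } \ ^ $ |
Scanning 'csv)qux+ y]obj nqux*a]':
  pos 3: ')' -> SPECIAL
  pos 7: '+' -> SPECIAL
  pos 10: ']' -> SPECIAL
  pos 19: '*' -> SPECIAL
  pos 21: ']' -> SPECIAL
Special chars found: [')', '+', ']', '*', ']']
Total: 5

5


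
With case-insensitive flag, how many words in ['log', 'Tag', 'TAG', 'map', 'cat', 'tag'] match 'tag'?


Case-insensitive matching: compare each word's lowercase form to 'tag'.
  'log' -> lower='log' -> no
  'Tag' -> lower='tag' -> MATCH
  'TAG' -> lower='tag' -> MATCH
  'map' -> lower='map' -> no
  'cat' -> lower='cat' -> no
  'tag' -> lower='tag' -> MATCH
Matches: ['Tag', 'TAG', 'tag']
Count: 3

3


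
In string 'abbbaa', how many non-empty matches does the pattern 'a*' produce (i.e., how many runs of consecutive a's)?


Pattern 'a*' matches zero or more a's. We want non-empty runs of consecutive a's.
String: 'abbbaa'
Walking through the string to find runs of a's:
  Run 1: positions 0-0 -> 'a'
  Run 2: positions 4-5 -> 'aa'
Non-empty runs found: ['a', 'aa']
Count: 2

2


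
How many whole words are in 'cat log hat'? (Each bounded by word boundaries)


Word boundaries (\b) mark the start/end of each word.
Text: 'cat log hat'
Splitting by whitespace:
  Word 1: 'cat'
  Word 2: 'log'
  Word 3: 'hat'
Total whole words: 3

3


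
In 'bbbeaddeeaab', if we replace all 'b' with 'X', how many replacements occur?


re.sub('b', 'X', text) replaces every occurrence of 'b' with 'X'.
Text: 'bbbeaddeeaab'
Scanning for 'b':
  pos 0: 'b' -> replacement #1
  pos 1: 'b' -> replacement #2
  pos 2: 'b' -> replacement #3
  pos 11: 'b' -> replacement #4
Total replacements: 4

4


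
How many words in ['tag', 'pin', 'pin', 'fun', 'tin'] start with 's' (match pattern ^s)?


Pattern ^s anchors to start of word. Check which words begin with 's':
  'tag' -> no
  'pin' -> no
  'pin' -> no
  'fun' -> no
  'tin' -> no
Matching words: []
Count: 0

0


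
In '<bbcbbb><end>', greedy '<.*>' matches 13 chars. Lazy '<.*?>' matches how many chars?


Greedy '<.*>' tries to match as MUCH as possible.
Lazy '<.*?>' tries to match as LITTLE as possible.

String: '<bbcbbb><end>'
Greedy '<.*>' starts at first '<' and extends to the LAST '>': '<bbcbbb><end>' (13 chars)
Lazy '<.*?>' starts at first '<' and stops at the FIRST '>': '<bbcbbb>' (8 chars)

8


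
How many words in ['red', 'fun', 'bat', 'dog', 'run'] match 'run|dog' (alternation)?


Alternation 'run|dog' matches either 'run' or 'dog'.
Checking each word:
  'red' -> no
  'fun' -> no
  'bat' -> no
  'dog' -> MATCH
  'run' -> MATCH
Matches: ['dog', 'run']
Count: 2

2


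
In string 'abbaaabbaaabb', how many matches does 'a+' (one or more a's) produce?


Pattern 'a+' matches one or more consecutive a's.
String: 'abbaaabbaaabb'
Scanning for runs of a:
  Match 1: 'a' (length 1)
  Match 2: 'aaa' (length 3)
  Match 3: 'aaa' (length 3)
Total matches: 3

3


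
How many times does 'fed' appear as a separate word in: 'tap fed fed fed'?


Scanning each word for exact match 'fed':
  Word 1: 'tap' -> no
  Word 2: 'fed' -> MATCH
  Word 3: 'fed' -> MATCH
  Word 4: 'fed' -> MATCH
Total matches: 3

3


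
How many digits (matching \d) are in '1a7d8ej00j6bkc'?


\d matches any digit 0-9.
Scanning '1a7d8ej00j6bkc':
  pos 0: '1' -> DIGIT
  pos 2: '7' -> DIGIT
  pos 4: '8' -> DIGIT
  pos 7: '0' -> DIGIT
  pos 8: '0' -> DIGIT
  pos 10: '6' -> DIGIT
Digits found: ['1', '7', '8', '0', '0', '6']
Total: 6

6


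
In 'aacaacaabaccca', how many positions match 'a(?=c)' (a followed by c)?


Lookahead 'a(?=c)' matches 'a' only when followed by 'c'.
String: 'aacaacaabaccca'
Checking each position where char is 'a':
  pos 0: 'a' -> no (next='a')
  pos 1: 'a' -> MATCH (next='c')
  pos 3: 'a' -> no (next='a')
  pos 4: 'a' -> MATCH (next='c')
  pos 6: 'a' -> no (next='a')
  pos 7: 'a' -> no (next='b')
  pos 9: 'a' -> MATCH (next='c')
Matching positions: [1, 4, 9]
Count: 3

3


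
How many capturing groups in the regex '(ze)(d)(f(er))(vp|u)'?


To count capturing groups, count each '(' that starts a group.
Pattern: '(ze)(d)(f(er))(vp|u)'
Walking through the pattern:
  Position 0: '(' -> group #1
  Position 4: '(' -> group #2
  Position 7: '(' -> group #3
  Position 9: '(' -> group #4
  Position 14: '(' -> group #5
Total capturing groups: 5

5


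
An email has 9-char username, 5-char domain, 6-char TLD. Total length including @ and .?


An email address has format: username@domain.tld
Username length: 9
'@' character: 1
Domain length: 5
'.' character: 1
TLD length: 6
Total = 9 + 1 + 5 + 1 + 6 = 22

22


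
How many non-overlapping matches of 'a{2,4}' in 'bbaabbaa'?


Pattern 'a{2,4}' matches between 2 and 4 consecutive a's (greedy).
String: 'bbaabbaa'
Finding runs of a's and applying greedy matching:
  Run at pos 2: 'aa' (length 2)
  Run at pos 6: 'aa' (length 2)
Matches: ['aa', 'aa']
Count: 2

2


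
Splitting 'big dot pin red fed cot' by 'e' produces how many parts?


Splitting by 'e' breaks the string at each occurrence of the separator.
Text: 'big dot pin red fed cot'
Parts after split:
  Part 1: 'big dot pin r'
  Part 2: 'd f'
  Part 3: 'd cot'
Total parts: 3

3


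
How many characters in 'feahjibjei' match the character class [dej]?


Character class [dej] matches any of: {d, e, j}
Scanning string 'feahjibjei' character by character:
  pos 0: 'f' -> no
  pos 1: 'e' -> MATCH
  pos 2: 'a' -> no
  pos 3: 'h' -> no
  pos 4: 'j' -> MATCH
  pos 5: 'i' -> no
  pos 6: 'b' -> no
  pos 7: 'j' -> MATCH
  pos 8: 'e' -> MATCH
  pos 9: 'i' -> no
Total matches: 4

4


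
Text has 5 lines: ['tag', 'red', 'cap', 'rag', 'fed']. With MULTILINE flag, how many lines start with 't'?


With MULTILINE flag, ^ matches the start of each line.
Lines: ['tag', 'red', 'cap', 'rag', 'fed']
Checking which lines start with 't':
  Line 1: 'tag' -> MATCH
  Line 2: 'red' -> no
  Line 3: 'cap' -> no
  Line 4: 'rag' -> no
  Line 5: 'fed' -> no
Matching lines: ['tag']
Count: 1

1


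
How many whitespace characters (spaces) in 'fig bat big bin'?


\s matches whitespace characters (spaces, tabs, etc.).
Text: 'fig bat big bin'
This text has 4 words separated by spaces.
Number of spaces = number of words - 1 = 4 - 1 = 3

3


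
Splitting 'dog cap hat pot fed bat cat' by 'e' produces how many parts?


Splitting by 'e' breaks the string at each occurrence of the separator.
Text: 'dog cap hat pot fed bat cat'
Parts after split:
  Part 1: 'dog cap hat pot f'
  Part 2: 'd bat cat'
Total parts: 2

2


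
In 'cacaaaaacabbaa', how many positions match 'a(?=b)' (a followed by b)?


Lookahead 'a(?=b)' matches 'a' only when followed by 'b'.
String: 'cacaaaaacabbaa'
Checking each position where char is 'a':
  pos 1: 'a' -> no (next='c')
  pos 3: 'a' -> no (next='a')
  pos 4: 'a' -> no (next='a')
  pos 5: 'a' -> no (next='a')
  pos 6: 'a' -> no (next='a')
  pos 7: 'a' -> no (next='c')
  pos 9: 'a' -> MATCH (next='b')
  pos 12: 'a' -> no (next='a')
Matching positions: [9]
Count: 1

1


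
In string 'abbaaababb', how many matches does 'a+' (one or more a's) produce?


Pattern 'a+' matches one or more consecutive a's.
String: 'abbaaababb'
Scanning for runs of a:
  Match 1: 'a' (length 1)
  Match 2: 'aaa' (length 3)
  Match 3: 'a' (length 1)
Total matches: 3

3


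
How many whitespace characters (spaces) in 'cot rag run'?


\s matches whitespace characters (spaces, tabs, etc.).
Text: 'cot rag run'
This text has 3 words separated by spaces.
Number of spaces = number of words - 1 = 3 - 1 = 2

2


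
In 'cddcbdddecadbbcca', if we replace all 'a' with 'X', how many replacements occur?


re.sub('a', 'X', text) replaces every occurrence of 'a' with 'X'.
Text: 'cddcbdddecadbbcca'
Scanning for 'a':
  pos 10: 'a' -> replacement #1
  pos 16: 'a' -> replacement #2
Total replacements: 2

2


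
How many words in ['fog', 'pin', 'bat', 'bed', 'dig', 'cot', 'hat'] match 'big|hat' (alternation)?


Alternation 'big|hat' matches either 'big' or 'hat'.
Checking each word:
  'fog' -> no
  'pin' -> no
  'bat' -> no
  'bed' -> no
  'dig' -> no
  'cot' -> no
  'hat' -> MATCH
Matches: ['hat']
Count: 1

1


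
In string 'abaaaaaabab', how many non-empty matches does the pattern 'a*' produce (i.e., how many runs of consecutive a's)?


Pattern 'a*' matches zero or more a's. We want non-empty runs of consecutive a's.
String: 'abaaaaaabab'
Walking through the string to find runs of a's:
  Run 1: positions 0-0 -> 'a'
  Run 2: positions 2-7 -> 'aaaaaa'
  Run 3: positions 9-9 -> 'a'
Non-empty runs found: ['a', 'aaaaaa', 'a']
Count: 3

3


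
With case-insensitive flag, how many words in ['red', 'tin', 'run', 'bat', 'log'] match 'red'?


Case-insensitive matching: compare each word's lowercase form to 'red'.
  'red' -> lower='red' -> MATCH
  'tin' -> lower='tin' -> no
  'run' -> lower='run' -> no
  'bat' -> lower='bat' -> no
  'log' -> lower='log' -> no
Matches: ['red']
Count: 1

1


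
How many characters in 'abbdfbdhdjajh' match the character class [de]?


Character class [de] matches any of: {d, e}
Scanning string 'abbdfbdhdjajh' character by character:
  pos 0: 'a' -> no
  pos 1: 'b' -> no
  pos 2: 'b' -> no
  pos 3: 'd' -> MATCH
  pos 4: 'f' -> no
  pos 5: 'b' -> no
  pos 6: 'd' -> MATCH
  pos 7: 'h' -> no
  pos 8: 'd' -> MATCH
  pos 9: 'j' -> no
  pos 10: 'a' -> no
  pos 11: 'j' -> no
  pos 12: 'h' -> no
Total matches: 3

3


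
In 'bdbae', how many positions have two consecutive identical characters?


Looking for consecutive identical characters in 'bdbae':
  pos 0-1: 'b' vs 'd' -> different
  pos 1-2: 'd' vs 'b' -> different
  pos 2-3: 'b' vs 'a' -> different
  pos 3-4: 'a' vs 'e' -> different
Consecutive identical pairs: []
Count: 0

0


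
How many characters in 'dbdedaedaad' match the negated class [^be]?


Negated class [^be] matches any char NOT in {b, e}
Scanning 'dbdedaedaad':
  pos 0: 'd' -> MATCH
  pos 1: 'b' -> no (excluded)
  pos 2: 'd' -> MATCH
  pos 3: 'e' -> no (excluded)
  pos 4: 'd' -> MATCH
  pos 5: 'a' -> MATCH
  pos 6: 'e' -> no (excluded)
  pos 7: 'd' -> MATCH
  pos 8: 'a' -> MATCH
  pos 9: 'a' -> MATCH
  pos 10: 'd' -> MATCH
Total matches: 8

8


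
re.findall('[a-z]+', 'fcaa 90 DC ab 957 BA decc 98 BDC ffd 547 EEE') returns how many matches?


Pattern '[a-z]+' finds one or more lowercase letters.
Text: 'fcaa 90 DC ab 957 BA decc 98 BDC ffd 547 EEE'
Scanning for matches:
  Match 1: 'fcaa'
  Match 2: 'ab'
  Match 3: 'decc'
  Match 4: 'ffd'
Total matches: 4

4


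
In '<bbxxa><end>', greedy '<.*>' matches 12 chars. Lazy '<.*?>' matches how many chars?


Greedy '<.*>' tries to match as MUCH as possible.
Lazy '<.*?>' tries to match as LITTLE as possible.

String: '<bbxxa><end>'
Greedy '<.*>' starts at first '<' and extends to the LAST '>': '<bbxxa><end>' (12 chars)
Lazy '<.*?>' starts at first '<' and stops at the FIRST '>': '<bbxxa>' (7 chars)

7


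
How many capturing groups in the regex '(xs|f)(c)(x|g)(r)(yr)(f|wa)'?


To count capturing groups, count each '(' that starts a group.
Pattern: '(xs|f)(c)(x|g)(r)(yr)(f|wa)'
Walking through the pattern:
  Position 0: '(' -> group #1
  Position 6: '(' -> group #2
  Position 9: '(' -> group #3
  Position 14: '(' -> group #4
  Position 17: '(' -> group #5
  Position 21: '(' -> group #6
Total capturing groups: 6

6


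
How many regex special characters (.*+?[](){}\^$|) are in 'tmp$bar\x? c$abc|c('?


Regex special characters are: . * + ? [ ] ( ) { } \ ^ $ |
Scanning 'tmp$bar\x? c$abc|c(':
  pos 3: '$' -> SPECIAL
  pos 7: '\' -> SPECIAL
  pos 9: '?' -> SPECIAL
  pos 12: '$' -> SPECIAL
  pos 16: '|' -> SPECIAL
  pos 18: '(' -> SPECIAL
Special chars found: ['$', '\\', '?', '$', '|', '(']
Total: 6

6


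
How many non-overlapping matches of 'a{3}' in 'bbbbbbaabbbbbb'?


Pattern 'a{3}' matches exactly 3 consecutive a's (greedy, non-overlapping).
String: 'bbbbbbaabbbbbb'
Scanning for runs of a's:
  Run at pos 6: 'aa' (length 2) -> 0 match(es)
Matches found: []
Total: 0

0


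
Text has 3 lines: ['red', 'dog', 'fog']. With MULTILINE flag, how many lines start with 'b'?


With MULTILINE flag, ^ matches the start of each line.
Lines: ['red', 'dog', 'fog']
Checking which lines start with 'b':
  Line 1: 'red' -> no
  Line 2: 'dog' -> no
  Line 3: 'fog' -> no
Matching lines: []
Count: 0

0


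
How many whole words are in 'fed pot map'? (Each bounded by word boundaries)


Word boundaries (\b) mark the start/end of each word.
Text: 'fed pot map'
Splitting by whitespace:
  Word 1: 'fed'
  Word 2: 'pot'
  Word 3: 'map'
Total whole words: 3

3


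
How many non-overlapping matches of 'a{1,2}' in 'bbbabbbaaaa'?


Pattern 'a{1,2}' matches between 1 and 2 consecutive a's (greedy).
String: 'bbbabbbaaaa'
Finding runs of a's and applying greedy matching:
  Run at pos 3: 'a' (length 1)
  Run at pos 7: 'aaaa' (length 4)
Matches: ['a', 'aa', 'aa']
Count: 3

3


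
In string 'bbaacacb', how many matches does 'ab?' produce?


Pattern 'ab?' matches 'a' optionally followed by 'b'.
String: 'bbaacacb'
Scanning left to right for 'a' then checking next char:
  Match 1: 'a' (a not followed by b)
  Match 2: 'a' (a not followed by b)
  Match 3: 'a' (a not followed by b)
Total matches: 3

3


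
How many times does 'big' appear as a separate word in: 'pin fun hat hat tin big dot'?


Scanning each word for exact match 'big':
  Word 1: 'pin' -> no
  Word 2: 'fun' -> no
  Word 3: 'hat' -> no
  Word 4: 'hat' -> no
  Word 5: 'tin' -> no
  Word 6: 'big' -> MATCH
  Word 7: 'dot' -> no
Total matches: 1

1


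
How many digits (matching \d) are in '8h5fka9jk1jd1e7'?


\d matches any digit 0-9.
Scanning '8h5fka9jk1jd1e7':
  pos 0: '8' -> DIGIT
  pos 2: '5' -> DIGIT
  pos 6: '9' -> DIGIT
  pos 9: '1' -> DIGIT
  pos 12: '1' -> DIGIT
  pos 14: '7' -> DIGIT
Digits found: ['8', '5', '9', '1', '1', '7']
Total: 6

6


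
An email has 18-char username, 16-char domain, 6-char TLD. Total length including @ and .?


An email address has format: username@domain.tld
Username length: 18
'@' character: 1
Domain length: 16
'.' character: 1
TLD length: 6
Total = 18 + 1 + 16 + 1 + 6 = 42

42


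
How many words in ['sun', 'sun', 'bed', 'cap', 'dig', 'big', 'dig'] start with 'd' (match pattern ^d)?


Pattern ^d anchors to start of word. Check which words begin with 'd':
  'sun' -> no
  'sun' -> no
  'bed' -> no
  'cap' -> no
  'dig' -> MATCH (starts with 'd')
  'big' -> no
  'dig' -> MATCH (starts with 'd')
Matching words: ['dig', 'dig']
Count: 2

2


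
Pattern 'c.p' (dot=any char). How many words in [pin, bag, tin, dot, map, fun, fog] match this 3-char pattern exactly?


Pattern 'c.p' means: starts with 'c', any single char, ends with 'p'.
Checking each word (must be exactly 3 chars):
  'pin' (len=3): no
  'bag' (len=3): no
  'tin' (len=3): no
  'dot' (len=3): no
  'map' (len=3): no
  'fun' (len=3): no
  'fog' (len=3): no
Matching words: []
Total: 0

0


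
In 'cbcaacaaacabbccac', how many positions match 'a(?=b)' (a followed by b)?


Lookahead 'a(?=b)' matches 'a' only when followed by 'b'.
String: 'cbcaacaaacabbccac'
Checking each position where char is 'a':
  pos 3: 'a' -> no (next='a')
  pos 4: 'a' -> no (next='c')
  pos 6: 'a' -> no (next='a')
  pos 7: 'a' -> no (next='a')
  pos 8: 'a' -> no (next='c')
  pos 10: 'a' -> MATCH (next='b')
  pos 15: 'a' -> no (next='c')
Matching positions: [10]
Count: 1

1


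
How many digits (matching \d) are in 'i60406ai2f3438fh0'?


\d matches any digit 0-9.
Scanning 'i60406ai2f3438fh0':
  pos 1: '6' -> DIGIT
  pos 2: '0' -> DIGIT
  pos 3: '4' -> DIGIT
  pos 4: '0' -> DIGIT
  pos 5: '6' -> DIGIT
  pos 8: '2' -> DIGIT
  pos 10: '3' -> DIGIT
  pos 11: '4' -> DIGIT
  pos 12: '3' -> DIGIT
  pos 13: '8' -> DIGIT
  pos 16: '0' -> DIGIT
Digits found: ['6', '0', '4', '0', '6', '2', '3', '4', '3', '8', '0']
Total: 11

11


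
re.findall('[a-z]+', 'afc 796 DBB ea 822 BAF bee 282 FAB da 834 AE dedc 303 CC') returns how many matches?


Pattern '[a-z]+' finds one or more lowercase letters.
Text: 'afc 796 DBB ea 822 BAF bee 282 FAB da 834 AE dedc 303 CC'
Scanning for matches:
  Match 1: 'afc'
  Match 2: 'ea'
  Match 3: 'bee'
  Match 4: 'da'
  Match 5: 'dedc'
Total matches: 5

5


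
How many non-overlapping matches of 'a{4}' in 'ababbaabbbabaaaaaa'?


Pattern 'a{4}' matches exactly 4 consecutive a's (greedy, non-overlapping).
String: 'ababbaabbbabaaaaaa'
Scanning for runs of a's:
  Run at pos 0: 'a' (length 1) -> 0 match(es)
  Run at pos 2: 'a' (length 1) -> 0 match(es)
  Run at pos 5: 'aa' (length 2) -> 0 match(es)
  Run at pos 10: 'a' (length 1) -> 0 match(es)
  Run at pos 12: 'aaaaaa' (length 6) -> 1 match(es)
Matches found: ['aaaa']
Total: 1

1


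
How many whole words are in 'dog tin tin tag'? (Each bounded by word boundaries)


Word boundaries (\b) mark the start/end of each word.
Text: 'dog tin tin tag'
Splitting by whitespace:
  Word 1: 'dog'
  Word 2: 'tin'
  Word 3: 'tin'
  Word 4: 'tag'
Total whole words: 4

4


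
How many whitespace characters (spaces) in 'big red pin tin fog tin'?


\s matches whitespace characters (spaces, tabs, etc.).
Text: 'big red pin tin fog tin'
This text has 6 words separated by spaces.
Number of spaces = number of words - 1 = 6 - 1 = 5

5


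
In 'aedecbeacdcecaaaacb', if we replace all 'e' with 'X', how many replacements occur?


re.sub('e', 'X', text) replaces every occurrence of 'e' with 'X'.
Text: 'aedecbeacdcecaaaacb'
Scanning for 'e':
  pos 1: 'e' -> replacement #1
  pos 3: 'e' -> replacement #2
  pos 6: 'e' -> replacement #3
  pos 11: 'e' -> replacement #4
Total replacements: 4

4


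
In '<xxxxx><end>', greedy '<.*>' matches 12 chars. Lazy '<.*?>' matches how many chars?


Greedy '<.*>' tries to match as MUCH as possible.
Lazy '<.*?>' tries to match as LITTLE as possible.

String: '<xxxxx><end>'
Greedy '<.*>' starts at first '<' and extends to the LAST '>': '<xxxxx><end>' (12 chars)
Lazy '<.*?>' starts at first '<' and stops at the FIRST '>': '<xxxxx>' (7 chars)

7


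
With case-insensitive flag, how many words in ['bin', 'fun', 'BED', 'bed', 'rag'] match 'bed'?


Case-insensitive matching: compare each word's lowercase form to 'bed'.
  'bin' -> lower='bin' -> no
  'fun' -> lower='fun' -> no
  'BED' -> lower='bed' -> MATCH
  'bed' -> lower='bed' -> MATCH
  'rag' -> lower='rag' -> no
Matches: ['BED', 'bed']
Count: 2

2


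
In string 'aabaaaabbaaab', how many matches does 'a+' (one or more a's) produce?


Pattern 'a+' matches one or more consecutive a's.
String: 'aabaaaabbaaab'
Scanning for runs of a:
  Match 1: 'aa' (length 2)
  Match 2: 'aaaa' (length 4)
  Match 3: 'aaa' (length 3)
Total matches: 3

3


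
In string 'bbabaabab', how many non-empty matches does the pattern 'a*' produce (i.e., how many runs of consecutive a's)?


Pattern 'a*' matches zero or more a's. We want non-empty runs of consecutive a's.
String: 'bbabaabab'
Walking through the string to find runs of a's:
  Run 1: positions 2-2 -> 'a'
  Run 2: positions 4-5 -> 'aa'
  Run 3: positions 7-7 -> 'a'
Non-empty runs found: ['a', 'aa', 'a']
Count: 3

3


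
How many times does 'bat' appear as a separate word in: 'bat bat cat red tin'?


Scanning each word for exact match 'bat':
  Word 1: 'bat' -> MATCH
  Word 2: 'bat' -> MATCH
  Word 3: 'cat' -> no
  Word 4: 'red' -> no
  Word 5: 'tin' -> no
Total matches: 2

2


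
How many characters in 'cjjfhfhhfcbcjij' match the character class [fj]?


Character class [fj] matches any of: {f, j}
Scanning string 'cjjfhfhhfcbcjij' character by character:
  pos 0: 'c' -> no
  pos 1: 'j' -> MATCH
  pos 2: 'j' -> MATCH
  pos 3: 'f' -> MATCH
  pos 4: 'h' -> no
  pos 5: 'f' -> MATCH
  pos 6: 'h' -> no
  pos 7: 'h' -> no
  pos 8: 'f' -> MATCH
  pos 9: 'c' -> no
  pos 10: 'b' -> no
  pos 11: 'c' -> no
  pos 12: 'j' -> MATCH
  pos 13: 'i' -> no
  pos 14: 'j' -> MATCH
Total matches: 7

7


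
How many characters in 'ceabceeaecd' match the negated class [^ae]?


Negated class [^ae] matches any char NOT in {a, e}
Scanning 'ceabceeaecd':
  pos 0: 'c' -> MATCH
  pos 1: 'e' -> no (excluded)
  pos 2: 'a' -> no (excluded)
  pos 3: 'b' -> MATCH
  pos 4: 'c' -> MATCH
  pos 5: 'e' -> no (excluded)
  pos 6: 'e' -> no (excluded)
  pos 7: 'a' -> no (excluded)
  pos 8: 'e' -> no (excluded)
  pos 9: 'c' -> MATCH
  pos 10: 'd' -> MATCH
Total matches: 5

5


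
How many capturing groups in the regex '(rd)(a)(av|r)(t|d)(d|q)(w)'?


To count capturing groups, count each '(' that starts a group.
Pattern: '(rd)(a)(av|r)(t|d)(d|q)(w)'
Walking through the pattern:
  Position 0: '(' -> group #1
  Position 4: '(' -> group #2
  Position 7: '(' -> group #3
  Position 13: '(' -> group #4
  Position 18: '(' -> group #5
  Position 23: '(' -> group #6
Total capturing groups: 6

6


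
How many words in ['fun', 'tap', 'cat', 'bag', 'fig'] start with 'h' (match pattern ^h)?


Pattern ^h anchors to start of word. Check which words begin with 'h':
  'fun' -> no
  'tap' -> no
  'cat' -> no
  'bag' -> no
  'fig' -> no
Matching words: []
Count: 0

0


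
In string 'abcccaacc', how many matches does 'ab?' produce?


Pattern 'ab?' matches 'a' optionally followed by 'b'.
String: 'abcccaacc'
Scanning left to right for 'a' then checking next char:
  Match 1: 'ab' (a followed by b)
  Match 2: 'a' (a not followed by b)
  Match 3: 'a' (a not followed by b)
Total matches: 3

3


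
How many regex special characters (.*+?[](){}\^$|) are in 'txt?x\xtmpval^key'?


Regex special characters are: . * + ? [ ] ( ) { } \ ^ $ |
Scanning 'txt?x\xtmpval^key':
  pos 3: '?' -> SPECIAL
  pos 5: '\' -> SPECIAL
  pos 13: '^' -> SPECIAL
Special chars found: ['?', '\\', '^']
Total: 3

3


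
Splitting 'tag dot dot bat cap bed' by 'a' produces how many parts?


Splitting by 'a' breaks the string at each occurrence of the separator.
Text: 'tag dot dot bat cap bed'
Parts after split:
  Part 1: 't'
  Part 2: 'g dot dot b'
  Part 3: 't c'
  Part 4: 'p bed'
Total parts: 4

4


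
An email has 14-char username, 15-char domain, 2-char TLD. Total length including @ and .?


An email address has format: username@domain.tld
Username length: 14
'@' character: 1
Domain length: 15
'.' character: 1
TLD length: 2
Total = 14 + 1 + 15 + 1 + 2 = 33

33


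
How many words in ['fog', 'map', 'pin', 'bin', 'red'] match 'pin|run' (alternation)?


Alternation 'pin|run' matches either 'pin' or 'run'.
Checking each word:
  'fog' -> no
  'map' -> no
  'pin' -> MATCH
  'bin' -> no
  'red' -> no
Matches: ['pin']
Count: 1

1


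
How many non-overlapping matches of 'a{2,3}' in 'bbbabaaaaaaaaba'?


Pattern 'a{2,3}' matches between 2 and 3 consecutive a's (greedy).
String: 'bbbabaaaaaaaaba'
Finding runs of a's and applying greedy matching:
  Run at pos 3: 'a' (length 1)
  Run at pos 5: 'aaaaaaaa' (length 8)
  Run at pos 14: 'a' (length 1)
Matches: ['aaa', 'aaa', 'aa']
Count: 3

3


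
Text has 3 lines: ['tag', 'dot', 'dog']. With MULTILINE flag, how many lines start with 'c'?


With MULTILINE flag, ^ matches the start of each line.
Lines: ['tag', 'dot', 'dog']
Checking which lines start with 'c':
  Line 1: 'tag' -> no
  Line 2: 'dot' -> no
  Line 3: 'dog' -> no
Matching lines: []
Count: 0

0


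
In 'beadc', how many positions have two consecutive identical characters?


Looking for consecutive identical characters in 'beadc':
  pos 0-1: 'b' vs 'e' -> different
  pos 1-2: 'e' vs 'a' -> different
  pos 2-3: 'a' vs 'd' -> different
  pos 3-4: 'd' vs 'c' -> different
Consecutive identical pairs: []
Count: 0

0


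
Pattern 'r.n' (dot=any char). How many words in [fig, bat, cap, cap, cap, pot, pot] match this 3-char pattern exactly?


Pattern 'r.n' means: starts with 'r', any single char, ends with 'n'.
Checking each word (must be exactly 3 chars):
  'fig' (len=3): no
  'bat' (len=3): no
  'cap' (len=3): no
  'cap' (len=3): no
  'cap' (len=3): no
  'pot' (len=3): no
  'pot' (len=3): no
Matching words: []
Total: 0

0


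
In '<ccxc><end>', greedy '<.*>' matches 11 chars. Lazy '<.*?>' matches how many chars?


Greedy '<.*>' tries to match as MUCH as possible.
Lazy '<.*?>' tries to match as LITTLE as possible.

String: '<ccxc><end>'
Greedy '<.*>' starts at first '<' and extends to the LAST '>': '<ccxc><end>' (11 chars)
Lazy '<.*?>' starts at first '<' and stops at the FIRST '>': '<ccxc>' (6 chars)

6


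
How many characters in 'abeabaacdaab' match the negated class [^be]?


Negated class [^be] matches any char NOT in {b, e}
Scanning 'abeabaacdaab':
  pos 0: 'a' -> MATCH
  pos 1: 'b' -> no (excluded)
  pos 2: 'e' -> no (excluded)
  pos 3: 'a' -> MATCH
  pos 4: 'b' -> no (excluded)
  pos 5: 'a' -> MATCH
  pos 6: 'a' -> MATCH
  pos 7: 'c' -> MATCH
  pos 8: 'd' -> MATCH
  pos 9: 'a' -> MATCH
  pos 10: 'a' -> MATCH
  pos 11: 'b' -> no (excluded)
Total matches: 8

8


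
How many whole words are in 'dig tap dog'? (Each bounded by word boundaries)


Word boundaries (\b) mark the start/end of each word.
Text: 'dig tap dog'
Splitting by whitespace:
  Word 1: 'dig'
  Word 2: 'tap'
  Word 3: 'dog'
Total whole words: 3

3


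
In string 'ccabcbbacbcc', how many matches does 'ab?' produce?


Pattern 'ab?' matches 'a' optionally followed by 'b'.
String: 'ccabcbbacbcc'
Scanning left to right for 'a' then checking next char:
  Match 1: 'ab' (a followed by b)
  Match 2: 'a' (a not followed by b)
Total matches: 2

2


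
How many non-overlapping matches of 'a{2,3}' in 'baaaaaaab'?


Pattern 'a{2,3}' matches between 2 and 3 consecutive a's (greedy).
String: 'baaaaaaab'
Finding runs of a's and applying greedy matching:
  Run at pos 1: 'aaaaaaa' (length 7)
Matches: ['aaa', 'aaa']
Count: 2

2


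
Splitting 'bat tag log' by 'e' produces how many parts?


Splitting by 'e' breaks the string at each occurrence of the separator.
Text: 'bat tag log'
Parts after split:
  Part 1: 'bat tag log'
Total parts: 1

1


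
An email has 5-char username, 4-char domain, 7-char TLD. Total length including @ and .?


An email address has format: username@domain.tld
Username length: 5
'@' character: 1
Domain length: 4
'.' character: 1
TLD length: 7
Total = 5 + 1 + 4 + 1 + 7 = 18

18


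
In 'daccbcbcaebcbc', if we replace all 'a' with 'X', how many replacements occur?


re.sub('a', 'X', text) replaces every occurrence of 'a' with 'X'.
Text: 'daccbcbcaebcbc'
Scanning for 'a':
  pos 1: 'a' -> replacement #1
  pos 8: 'a' -> replacement #2
Total replacements: 2

2


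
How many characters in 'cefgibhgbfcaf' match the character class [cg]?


Character class [cg] matches any of: {c, g}
Scanning string 'cefgibhgbfcaf' character by character:
  pos 0: 'c' -> MATCH
  pos 1: 'e' -> no
  pos 2: 'f' -> no
  pos 3: 'g' -> MATCH
  pos 4: 'i' -> no
  pos 5: 'b' -> no
  pos 6: 'h' -> no
  pos 7: 'g' -> MATCH
  pos 8: 'b' -> no
  pos 9: 'f' -> no
  pos 10: 'c' -> MATCH
  pos 11: 'a' -> no
  pos 12: 'f' -> no
Total matches: 4

4


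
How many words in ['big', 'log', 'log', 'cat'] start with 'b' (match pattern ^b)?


Pattern ^b anchors to start of word. Check which words begin with 'b':
  'big' -> MATCH (starts with 'b')
  'log' -> no
  'log' -> no
  'cat' -> no
Matching words: ['big']
Count: 1

1


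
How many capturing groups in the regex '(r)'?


To count capturing groups, count each '(' that starts a group.
Pattern: '(r)'
Walking through the pattern:
  Position 0: '(' -> group #1
Total capturing groups: 1

1


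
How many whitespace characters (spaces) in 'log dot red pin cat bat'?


\s matches whitespace characters (spaces, tabs, etc.).
Text: 'log dot red pin cat bat'
This text has 6 words separated by spaces.
Number of spaces = number of words - 1 = 6 - 1 = 5

5


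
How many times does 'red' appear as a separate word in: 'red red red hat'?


Scanning each word for exact match 'red':
  Word 1: 'red' -> MATCH
  Word 2: 'red' -> MATCH
  Word 3: 'red' -> MATCH
  Word 4: 'hat' -> no
Total matches: 3

3


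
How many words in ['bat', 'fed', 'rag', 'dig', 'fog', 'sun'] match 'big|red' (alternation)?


Alternation 'big|red' matches either 'big' or 'red'.
Checking each word:
  'bat' -> no
  'fed' -> no
  'rag' -> no
  'dig' -> no
  'fog' -> no
  'sun' -> no
Matches: []
Count: 0

0


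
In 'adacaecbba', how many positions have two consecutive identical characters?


Looking for consecutive identical characters in 'adacaecbba':
  pos 0-1: 'a' vs 'd' -> different
  pos 1-2: 'd' vs 'a' -> different
  pos 2-3: 'a' vs 'c' -> different
  pos 3-4: 'c' vs 'a' -> different
  pos 4-5: 'a' vs 'e' -> different
  pos 5-6: 'e' vs 'c' -> different
  pos 6-7: 'c' vs 'b' -> different
  pos 7-8: 'b' vs 'b' -> MATCH ('bb')
  pos 8-9: 'b' vs 'a' -> different
Consecutive identical pairs: ['bb']
Count: 1

1


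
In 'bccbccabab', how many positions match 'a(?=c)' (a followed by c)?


Lookahead 'a(?=c)' matches 'a' only when followed by 'c'.
String: 'bccbccabab'
Checking each position where char is 'a':
  pos 6: 'a' -> no (next='b')
  pos 8: 'a' -> no (next='b')
Matching positions: []
Count: 0

0


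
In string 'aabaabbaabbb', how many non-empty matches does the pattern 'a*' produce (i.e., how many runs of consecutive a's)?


Pattern 'a*' matches zero or more a's. We want non-empty runs of consecutive a's.
String: 'aabaabbaabbb'
Walking through the string to find runs of a's:
  Run 1: positions 0-1 -> 'aa'
  Run 2: positions 3-4 -> 'aa'
  Run 3: positions 7-8 -> 'aa'
Non-empty runs found: ['aa', 'aa', 'aa']
Count: 3

3


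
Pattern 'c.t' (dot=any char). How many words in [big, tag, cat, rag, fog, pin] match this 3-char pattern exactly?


Pattern 'c.t' means: starts with 'c', any single char, ends with 't'.
Checking each word (must be exactly 3 chars):
  'big' (len=3): no
  'tag' (len=3): no
  'cat' (len=3): MATCH
  'rag' (len=3): no
  'fog' (len=3): no
  'pin' (len=3): no
Matching words: ['cat']
Total: 1

1


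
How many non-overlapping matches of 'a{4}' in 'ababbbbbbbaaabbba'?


Pattern 'a{4}' matches exactly 4 consecutive a's (greedy, non-overlapping).
String: 'ababbbbbbbaaabbba'
Scanning for runs of a's:
  Run at pos 0: 'a' (length 1) -> 0 match(es)
  Run at pos 2: 'a' (length 1) -> 0 match(es)
  Run at pos 10: 'aaa' (length 3) -> 0 match(es)
  Run at pos 16: 'a' (length 1) -> 0 match(es)
Matches found: []
Total: 0

0


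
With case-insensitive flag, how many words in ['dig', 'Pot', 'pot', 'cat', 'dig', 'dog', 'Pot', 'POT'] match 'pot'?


Case-insensitive matching: compare each word's lowercase form to 'pot'.
  'dig' -> lower='dig' -> no
  'Pot' -> lower='pot' -> MATCH
  'pot' -> lower='pot' -> MATCH
  'cat' -> lower='cat' -> no
  'dig' -> lower='dig' -> no
  'dog' -> lower='dog' -> no
  'Pot' -> lower='pot' -> MATCH
  'POT' -> lower='pot' -> MATCH
Matches: ['Pot', 'pot', 'Pot', 'POT']
Count: 4

4


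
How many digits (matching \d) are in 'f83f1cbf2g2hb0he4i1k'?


\d matches any digit 0-9.
Scanning 'f83f1cbf2g2hb0he4i1k':
  pos 1: '8' -> DIGIT
  pos 2: '3' -> DIGIT
  pos 4: '1' -> DIGIT
  pos 8: '2' -> DIGIT
  pos 10: '2' -> DIGIT
  pos 13: '0' -> DIGIT
  pos 16: '4' -> DIGIT
  pos 18: '1' -> DIGIT
Digits found: ['8', '3', '1', '2', '2', '0', '4', '1']
Total: 8

8


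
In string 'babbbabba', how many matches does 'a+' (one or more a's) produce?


Pattern 'a+' matches one or more consecutive a's.
String: 'babbbabba'
Scanning for runs of a:
  Match 1: 'a' (length 1)
  Match 2: 'a' (length 1)
  Match 3: 'a' (length 1)
Total matches: 3

3


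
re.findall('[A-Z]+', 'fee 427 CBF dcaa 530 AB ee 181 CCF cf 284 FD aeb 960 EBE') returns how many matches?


Pattern '[A-Z]+' finds one or more uppercase letters.
Text: 'fee 427 CBF dcaa 530 AB ee 181 CCF cf 284 FD aeb 960 EBE'
Scanning for matches:
  Match 1: 'CBF'
  Match 2: 'AB'
  Match 3: 'CCF'
  Match 4: 'FD'
  Match 5: 'EBE'
Total matches: 5

5


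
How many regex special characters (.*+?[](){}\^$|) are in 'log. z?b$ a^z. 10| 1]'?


Regex special characters are: . * + ? [ ] ( ) { } \ ^ $ |
Scanning 'log. z?b$ a^z. 10| 1]':
  pos 3: '.' -> SPECIAL
  pos 6: '?' -> SPECIAL
  pos 8: '$' -> SPECIAL
  pos 11: '^' -> SPECIAL
  pos 13: '.' -> SPECIAL
  pos 17: '|' -> SPECIAL
  pos 20: ']' -> SPECIAL
Special chars found: ['.', '?', '$', '^', '.', '|', ']']
Total: 7

7


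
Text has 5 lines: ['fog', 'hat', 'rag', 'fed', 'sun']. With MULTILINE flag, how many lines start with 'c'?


With MULTILINE flag, ^ matches the start of each line.
Lines: ['fog', 'hat', 'rag', 'fed', 'sun']
Checking which lines start with 'c':
  Line 1: 'fog' -> no
  Line 2: 'hat' -> no
  Line 3: 'rag' -> no
  Line 4: 'fed' -> no
  Line 5: 'sun' -> no
Matching lines: []
Count: 0

0


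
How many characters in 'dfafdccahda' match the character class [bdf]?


Character class [bdf] matches any of: {b, d, f}
Scanning string 'dfafdccahda' character by character:
  pos 0: 'd' -> MATCH
  pos 1: 'f' -> MATCH
  pos 2: 'a' -> no
  pos 3: 'f' -> MATCH
  pos 4: 'd' -> MATCH
  pos 5: 'c' -> no
  pos 6: 'c' -> no
  pos 7: 'a' -> no
  pos 8: 'h' -> no
  pos 9: 'd' -> MATCH
  pos 10: 'a' -> no
Total matches: 5

5


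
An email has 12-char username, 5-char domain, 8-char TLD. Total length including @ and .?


An email address has format: username@domain.tld
Username length: 12
'@' character: 1
Domain length: 5
'.' character: 1
TLD length: 8
Total = 12 + 1 + 5 + 1 + 8 = 27

27


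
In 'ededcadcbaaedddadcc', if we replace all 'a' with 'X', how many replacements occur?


re.sub('a', 'X', text) replaces every occurrence of 'a' with 'X'.
Text: 'ededcadcbaaedddadcc'
Scanning for 'a':
  pos 5: 'a' -> replacement #1
  pos 9: 'a' -> replacement #2
  pos 10: 'a' -> replacement #3
  pos 15: 'a' -> replacement #4
Total replacements: 4

4


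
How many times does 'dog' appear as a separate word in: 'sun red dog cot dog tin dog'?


Scanning each word for exact match 'dog':
  Word 1: 'sun' -> no
  Word 2: 'red' -> no
  Word 3: 'dog' -> MATCH
  Word 4: 'cot' -> no
  Word 5: 'dog' -> MATCH
  Word 6: 'tin' -> no
  Word 7: 'dog' -> MATCH
Total matches: 3

3


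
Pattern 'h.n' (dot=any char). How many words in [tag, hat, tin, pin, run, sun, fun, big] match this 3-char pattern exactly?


Pattern 'h.n' means: starts with 'h', any single char, ends with 'n'.
Checking each word (must be exactly 3 chars):
  'tag' (len=3): no
  'hat' (len=3): no
  'tin' (len=3): no
  'pin' (len=3): no
  'run' (len=3): no
  'sun' (len=3): no
  'fun' (len=3): no
  'big' (len=3): no
Matching words: []
Total: 0

0


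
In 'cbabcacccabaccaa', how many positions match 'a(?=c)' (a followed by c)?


Lookahead 'a(?=c)' matches 'a' only when followed by 'c'.
String: 'cbabcacccabaccaa'
Checking each position where char is 'a':
  pos 2: 'a' -> no (next='b')
  pos 5: 'a' -> MATCH (next='c')
  pos 9: 'a' -> no (next='b')
  pos 11: 'a' -> MATCH (next='c')
  pos 14: 'a' -> no (next='a')
Matching positions: [5, 11]
Count: 2

2


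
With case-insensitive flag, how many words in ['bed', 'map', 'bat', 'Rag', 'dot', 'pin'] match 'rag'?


Case-insensitive matching: compare each word's lowercase form to 'rag'.
  'bed' -> lower='bed' -> no
  'map' -> lower='map' -> no
  'bat' -> lower='bat' -> no
  'Rag' -> lower='rag' -> MATCH
  'dot' -> lower='dot' -> no
  'pin' -> lower='pin' -> no
Matches: ['Rag']
Count: 1

1


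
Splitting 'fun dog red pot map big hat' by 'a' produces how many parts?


Splitting by 'a' breaks the string at each occurrence of the separator.
Text: 'fun dog red pot map big hat'
Parts after split:
  Part 1: 'fun dog red pot m'
  Part 2: 'p big h'
  Part 3: 't'
Total parts: 3

3


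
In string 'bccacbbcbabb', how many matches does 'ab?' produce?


Pattern 'ab?' matches 'a' optionally followed by 'b'.
String: 'bccacbbcbabb'
Scanning left to right for 'a' then checking next char:
  Match 1: 'a' (a not followed by b)
  Match 2: 'ab' (a followed by b)
Total matches: 2

2


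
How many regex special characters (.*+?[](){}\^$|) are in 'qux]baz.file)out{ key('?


Regex special characters are: . * + ? [ ] ( ) { } \ ^ $ |
Scanning 'qux]baz.file)out{ key(':
  pos 3: ']' -> SPECIAL
  pos 7: '.' -> SPECIAL
  pos 12: ')' -> SPECIAL
  pos 16: '{' -> SPECIAL
  pos 21: '(' -> SPECIAL
Special chars found: [']', '.', ')', '{', '(']
Total: 5

5


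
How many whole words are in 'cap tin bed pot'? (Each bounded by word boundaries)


Word boundaries (\b) mark the start/end of each word.
Text: 'cap tin bed pot'
Splitting by whitespace:
  Word 1: 'cap'
  Word 2: 'tin'
  Word 3: 'bed'
  Word 4: 'pot'
Total whole words: 4

4


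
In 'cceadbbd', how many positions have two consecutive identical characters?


Looking for consecutive identical characters in 'cceadbbd':
  pos 0-1: 'c' vs 'c' -> MATCH ('cc')
  pos 1-2: 'c' vs 'e' -> different
  pos 2-3: 'e' vs 'a' -> different
  pos 3-4: 'a' vs 'd' -> different
  pos 4-5: 'd' vs 'b' -> different
  pos 5-6: 'b' vs 'b' -> MATCH ('bb')
  pos 6-7: 'b' vs 'd' -> different
Consecutive identical pairs: ['cc', 'bb']
Count: 2

2


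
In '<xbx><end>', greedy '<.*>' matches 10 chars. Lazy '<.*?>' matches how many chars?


Greedy '<.*>' tries to match as MUCH as possible.
Lazy '<.*?>' tries to match as LITTLE as possible.

String: '<xbx><end>'
Greedy '<.*>' starts at first '<' and extends to the LAST '>': '<xbx><end>' (10 chars)
Lazy '<.*?>' starts at first '<' and stops at the FIRST '>': '<xbx>' (5 chars)

5


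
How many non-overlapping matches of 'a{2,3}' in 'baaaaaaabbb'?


Pattern 'a{2,3}' matches between 2 and 3 consecutive a's (greedy).
String: 'baaaaaaabbb'
Finding runs of a's and applying greedy matching:
  Run at pos 1: 'aaaaaaa' (length 7)
Matches: ['aaa', 'aaa']
Count: 2

2


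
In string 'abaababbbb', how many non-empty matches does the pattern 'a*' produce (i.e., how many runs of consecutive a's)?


Pattern 'a*' matches zero or more a's. We want non-empty runs of consecutive a's.
String: 'abaababbbb'
Walking through the string to find runs of a's:
  Run 1: positions 0-0 -> 'a'
  Run 2: positions 2-3 -> 'aa'
  Run 3: positions 5-5 -> 'a'
Non-empty runs found: ['a', 'aa', 'a']
Count: 3

3


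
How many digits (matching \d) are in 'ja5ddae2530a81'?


\d matches any digit 0-9.
Scanning 'ja5ddae2530a81':
  pos 2: '5' -> DIGIT
  pos 7: '2' -> DIGIT
  pos 8: '5' -> DIGIT
  pos 9: '3' -> DIGIT
  pos 10: '0' -> DIGIT
  pos 12: '8' -> DIGIT
  pos 13: '1' -> DIGIT
Digits found: ['5', '2', '5', '3', '0', '8', '1']
Total: 7

7
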